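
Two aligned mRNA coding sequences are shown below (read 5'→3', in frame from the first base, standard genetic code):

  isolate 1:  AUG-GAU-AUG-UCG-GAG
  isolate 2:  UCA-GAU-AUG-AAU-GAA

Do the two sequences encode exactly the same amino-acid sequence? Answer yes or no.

Codon 1: AUG Met / UCA Ser — nonsynonymous.
Codon 2: GAU Asp / GAU Asp — identical.
Codon 3: AUG Met / AUG Met — identical.
Codon 4: UCG Ser / AAU Asn — nonsynonymous.
Codon 5: GAG Glu / GAA Glu — synonymous.
Nonsynonymous differences: 2 → different protein.

no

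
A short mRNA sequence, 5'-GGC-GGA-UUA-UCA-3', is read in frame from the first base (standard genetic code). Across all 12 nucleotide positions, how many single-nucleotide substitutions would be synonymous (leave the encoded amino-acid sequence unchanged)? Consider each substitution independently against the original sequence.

11

Codon 1 (GGC, Gly): 3 synonymous substitutions.
Codon 2 (GGA, Gly): 3 synonymous substitutions.
Codon 3 (UUA, Leu): 2 synonymous substitutions.
Codon 4 (UCA, Ser): 3 synonymous substitutions.
Total: 3 + 3 + 2 + 3 = 11.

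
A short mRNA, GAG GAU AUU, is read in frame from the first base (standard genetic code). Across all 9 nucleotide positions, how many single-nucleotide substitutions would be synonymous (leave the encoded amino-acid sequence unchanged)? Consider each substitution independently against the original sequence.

Codon 1 (GAG, Glu): 1 synonymous substitution.
Codon 2 (GAU, Asp): 1 synonymous substitution.
Codon 3 (AUU, Ile): 2 synonymous substitutions.
Total: 1 + 1 + 2 = 4.

4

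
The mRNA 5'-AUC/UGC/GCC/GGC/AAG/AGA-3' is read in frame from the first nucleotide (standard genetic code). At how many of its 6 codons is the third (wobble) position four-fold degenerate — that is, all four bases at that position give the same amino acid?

Codon 1 AUC (Ile): third position 3-fold.
Codon 2 UGC (Cys): third position 2-fold.
Codon 3 GCC (Ala): third position 4-fold.
Codon 4 GGC (Gly): third position 4-fold.
Codon 5 AAG (Lys): third position 2-fold.
Codon 6 AGA (Arg): third position 2-fold.
Four-fold degenerate third positions: 2.

2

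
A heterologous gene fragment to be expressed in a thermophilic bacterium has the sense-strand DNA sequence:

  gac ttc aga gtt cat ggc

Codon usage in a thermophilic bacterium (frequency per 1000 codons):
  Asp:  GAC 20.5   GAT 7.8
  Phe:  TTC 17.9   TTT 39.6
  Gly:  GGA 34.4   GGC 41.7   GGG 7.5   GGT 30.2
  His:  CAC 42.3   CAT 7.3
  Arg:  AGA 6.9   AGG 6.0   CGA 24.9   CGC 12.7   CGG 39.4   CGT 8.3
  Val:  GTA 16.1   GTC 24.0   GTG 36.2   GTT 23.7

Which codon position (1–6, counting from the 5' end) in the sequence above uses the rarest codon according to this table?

3

Codon 1 GAC (Asp): 20.5 per 1000.
Codon 2 TTC (Phe): 17.9 per 1000.
Codon 3 AGA (Arg): 6.9 per 1000.
Codon 4 GTT (Val): 23.7 per 1000.
Codon 5 CAT (His): 7.3 per 1000.
Codon 6 GGC (Gly): 41.7 per 1000.
Lowest frequency is 6.9 at codon 3.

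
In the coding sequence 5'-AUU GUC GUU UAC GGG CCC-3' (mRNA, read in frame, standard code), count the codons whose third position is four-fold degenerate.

Codon 1 AUU (Ile): third position 3-fold.
Codon 2 GUC (Val): third position 4-fold.
Codon 3 GUU (Val): third position 4-fold.
Codon 4 UAC (Tyr): third position 2-fold.
Codon 5 GGG (Gly): third position 4-fold.
Codon 6 CCC (Pro): third position 4-fold.
Four-fold degenerate third positions: 4.

4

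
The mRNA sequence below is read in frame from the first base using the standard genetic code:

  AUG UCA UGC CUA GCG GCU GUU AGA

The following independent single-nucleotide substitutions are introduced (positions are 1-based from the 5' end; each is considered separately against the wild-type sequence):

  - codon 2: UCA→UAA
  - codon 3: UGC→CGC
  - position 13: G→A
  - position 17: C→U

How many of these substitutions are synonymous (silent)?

0

Codon 2: UCA (Ser) → UAA (Stop) — nonsense.
Codon 3: UGC (Cys) → CGC (Arg) — missense.
Codon 5: GCG (Ala) → ACG (Thr) — missense.
Codon 6: GCU (Ala) → GUU (Val) — missense.
Synonymous: 0 of 4.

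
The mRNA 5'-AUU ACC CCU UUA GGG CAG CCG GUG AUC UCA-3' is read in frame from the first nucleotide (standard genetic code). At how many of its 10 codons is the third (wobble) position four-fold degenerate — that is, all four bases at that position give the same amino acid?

Codon 1 AUU (Ile): third position 3-fold.
Codon 2 ACC (Thr): third position 4-fold.
Codon 3 CCU (Pro): third position 4-fold.
Codon 4 UUA (Leu): third position 2-fold.
Codon 5 GGG (Gly): third position 4-fold.
Codon 6 CAG (Gln): third position 2-fold.
Codon 7 CCG (Pro): third position 4-fold.
Codon 8 GUG (Val): third position 4-fold.
Codon 9 AUC (Ile): third position 3-fold.
Codon 10 UCA (Ser): third position 4-fold.
Four-fold degenerate third positions: 6.

6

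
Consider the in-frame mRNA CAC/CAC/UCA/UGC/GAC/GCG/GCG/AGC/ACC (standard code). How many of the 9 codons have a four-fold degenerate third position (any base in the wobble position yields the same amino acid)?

4

Codon 1 CAC (His): third position 2-fold.
Codon 2 CAC (His): third position 2-fold.
Codon 3 UCA (Ser): third position 4-fold.
Codon 4 UGC (Cys): third position 2-fold.
Codon 5 GAC (Asp): third position 2-fold.
Codon 6 GCG (Ala): third position 4-fold.
Codon 7 GCG (Ala): third position 4-fold.
Codon 8 AGC (Ser): third position 2-fold.
Codon 9 ACC (Thr): third position 4-fold.
Four-fold degenerate third positions: 4.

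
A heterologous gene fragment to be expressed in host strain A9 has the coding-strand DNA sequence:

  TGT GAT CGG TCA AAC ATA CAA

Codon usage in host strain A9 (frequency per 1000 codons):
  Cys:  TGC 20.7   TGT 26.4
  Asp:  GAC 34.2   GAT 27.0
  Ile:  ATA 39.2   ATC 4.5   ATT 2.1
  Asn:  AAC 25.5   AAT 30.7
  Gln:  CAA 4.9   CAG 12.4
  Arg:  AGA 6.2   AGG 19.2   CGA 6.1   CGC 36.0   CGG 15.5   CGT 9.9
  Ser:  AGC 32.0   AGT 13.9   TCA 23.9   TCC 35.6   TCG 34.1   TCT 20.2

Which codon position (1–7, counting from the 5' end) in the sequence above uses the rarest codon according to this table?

7

Codon 1 TGT (Cys): 26.4 per 1000.
Codon 2 GAT (Asp): 27.0 per 1000.
Codon 3 CGG (Arg): 15.5 per 1000.
Codon 4 TCA (Ser): 23.9 per 1000.
Codon 5 AAC (Asn): 25.5 per 1000.
Codon 6 ATA (Ile): 39.2 per 1000.
Codon 7 CAA (Gln): 4.9 per 1000.
Lowest frequency is 4.9 at codon 7.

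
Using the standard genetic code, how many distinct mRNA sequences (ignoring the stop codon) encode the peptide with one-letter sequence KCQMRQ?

Lys: 2 codons.
Cys: 2 codons.
Gln: 2 codons.
Met: 1 codon.
Arg: 6 codons.
Gln: 2 codons.
2 × 2 × 2 × 1 × 6 × 2 = 96.

96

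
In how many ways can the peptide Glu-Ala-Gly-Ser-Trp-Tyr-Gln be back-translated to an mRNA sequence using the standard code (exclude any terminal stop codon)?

Glu: 2 codons.
Ala: 4 codons.
Gly: 4 codons.
Ser: 6 codons.
Trp: 1 codon.
Tyr: 2 codons.
Gln: 2 codons.
2 × 4 × 4 × 6 × 1 × 2 × 2 = 768.

768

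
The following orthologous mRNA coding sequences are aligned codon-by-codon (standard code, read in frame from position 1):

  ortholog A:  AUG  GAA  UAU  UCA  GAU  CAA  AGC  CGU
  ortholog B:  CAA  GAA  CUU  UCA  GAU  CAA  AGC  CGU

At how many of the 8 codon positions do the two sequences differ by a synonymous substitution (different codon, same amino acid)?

Codon 1: AUG Met / CAA Gln — nonsynonymous.
Codon 2: GAA Glu / GAA Glu — identical.
Codon 3: UAU Tyr / CUU Leu — nonsynonymous.
Codon 4: UCA Ser / UCA Ser — identical.
Codon 5: GAU Asp / GAU Asp — identical.
Codon 6: CAA Gln / CAA Gln — identical.
Codon 7: AGC Ser / AGC Ser — identical.
Codon 8: CGU Arg / CGU Arg — identical.
Synonymous differences: 0.

0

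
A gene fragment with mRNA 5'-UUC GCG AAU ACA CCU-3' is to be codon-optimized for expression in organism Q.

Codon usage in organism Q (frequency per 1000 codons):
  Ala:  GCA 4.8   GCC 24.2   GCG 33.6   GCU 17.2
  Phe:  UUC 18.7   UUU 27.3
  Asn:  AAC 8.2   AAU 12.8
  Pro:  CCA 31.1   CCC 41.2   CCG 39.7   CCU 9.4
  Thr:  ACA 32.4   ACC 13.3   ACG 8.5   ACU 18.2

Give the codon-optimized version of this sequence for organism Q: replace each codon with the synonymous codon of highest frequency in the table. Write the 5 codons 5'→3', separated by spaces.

UUU GCG AAU ACA CCC

Codon 1 (Phe): best is UUU at 27.3.
Codon 2 (Ala): best is GCG at 33.6.
Codon 3 (Asn): best is AAU at 12.8.
Codon 4 (Thr): best is ACA at 32.4.
Codon 5 (Pro): best is CCC at 41.2.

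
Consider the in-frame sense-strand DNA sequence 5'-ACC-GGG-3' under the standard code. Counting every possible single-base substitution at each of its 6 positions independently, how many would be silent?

6

Codon 1 (ACC, Thr): 3 synonymous substitutions.
Codon 2 (GGG, Gly): 3 synonymous substitutions.
Total: 3 + 3 = 6.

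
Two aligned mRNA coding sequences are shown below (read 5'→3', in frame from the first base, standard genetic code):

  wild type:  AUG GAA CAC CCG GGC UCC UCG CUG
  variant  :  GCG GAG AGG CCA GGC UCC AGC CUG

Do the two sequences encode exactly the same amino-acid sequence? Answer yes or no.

no

Codon 1: AUG Met / GCG Ala — nonsynonymous.
Codon 2: GAA Glu / GAG Glu — synonymous.
Codon 3: CAC His / AGG Arg — nonsynonymous.
Codon 4: CCG Pro / CCA Pro — synonymous.
Codon 5: GGC Gly / GGC Gly — identical.
Codon 6: UCC Ser / UCC Ser — identical.
Codon 7: UCG Ser / AGC Ser — synonymous.
Codon 8: CUG Leu / CUG Leu — identical.
Nonsynonymous differences: 2 → different protein.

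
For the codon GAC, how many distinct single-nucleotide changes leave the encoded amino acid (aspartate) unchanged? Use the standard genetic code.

1

Position 1: none → 0 synonymous.
Position 2: none → 0 synonymous.
Position 3: GAU → 1 synonymous.
Total: 0 + 0 + 1 = 1.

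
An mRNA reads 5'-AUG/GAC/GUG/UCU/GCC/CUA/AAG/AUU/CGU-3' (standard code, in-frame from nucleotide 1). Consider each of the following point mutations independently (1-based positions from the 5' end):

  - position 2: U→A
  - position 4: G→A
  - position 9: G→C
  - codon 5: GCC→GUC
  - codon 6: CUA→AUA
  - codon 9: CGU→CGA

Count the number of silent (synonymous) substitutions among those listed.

2

Codon 1: AUG (Met) → AAG (Lys) — missense.
Codon 2: GAC (Asp) → AAC (Asn) — missense.
Codon 3: GUG (Val) → GUC (Val) — synonymous.
Codon 5: GCC (Ala) → GUC (Val) — missense.
Codon 6: CUA (Leu) → AUA (Ile) — missense.
Codon 9: CGU (Arg) → CGA (Arg) — synonymous.
Synonymous: 2 of 6.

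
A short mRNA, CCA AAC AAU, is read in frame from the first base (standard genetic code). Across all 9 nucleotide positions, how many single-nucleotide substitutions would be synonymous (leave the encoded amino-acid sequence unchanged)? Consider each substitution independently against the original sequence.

5

Codon 1 (CCA, Pro): 3 synonymous substitutions.
Codon 2 (AAC, Asn): 1 synonymous substitution.
Codon 3 (AAU, Asn): 1 synonymous substitution.
Total: 3 + 1 + 1 = 5.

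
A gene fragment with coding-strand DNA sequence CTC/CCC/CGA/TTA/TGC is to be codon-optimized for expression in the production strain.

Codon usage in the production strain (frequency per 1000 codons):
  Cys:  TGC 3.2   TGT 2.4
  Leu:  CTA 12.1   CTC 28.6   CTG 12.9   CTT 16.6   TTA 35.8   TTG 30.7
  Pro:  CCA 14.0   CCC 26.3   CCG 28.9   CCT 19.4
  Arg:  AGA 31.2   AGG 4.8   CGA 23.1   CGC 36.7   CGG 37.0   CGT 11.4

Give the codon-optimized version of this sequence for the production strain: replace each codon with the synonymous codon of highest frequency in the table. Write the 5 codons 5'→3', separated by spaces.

TTA CCG CGG TTA TGC

Codon 1 (Leu): best is TTA at 35.8.
Codon 2 (Pro): best is CCG at 28.9.
Codon 3 (Arg): best is CGG at 37.0.
Codon 4 (Leu): best is TTA at 35.8.
Codon 5 (Cys): best is TGC at 3.2.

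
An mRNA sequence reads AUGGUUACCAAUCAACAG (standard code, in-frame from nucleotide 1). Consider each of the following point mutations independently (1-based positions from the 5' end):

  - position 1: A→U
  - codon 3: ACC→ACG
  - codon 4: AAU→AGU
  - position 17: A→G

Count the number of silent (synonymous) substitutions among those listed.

1

Codon 1: AUG (Met) → UUG (Leu) — missense.
Codon 3: ACC (Thr) → ACG (Thr) — synonymous.
Codon 4: AAU (Asn) → AGU (Ser) — missense.
Codon 6: CAG (Gln) → CGG (Arg) — missense.
Synonymous: 1 of 4.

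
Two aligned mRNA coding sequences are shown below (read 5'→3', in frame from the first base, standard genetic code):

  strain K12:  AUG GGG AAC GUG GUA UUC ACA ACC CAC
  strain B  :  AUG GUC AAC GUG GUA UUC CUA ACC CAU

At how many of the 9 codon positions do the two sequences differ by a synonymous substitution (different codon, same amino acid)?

Codon 1: AUG Met / AUG Met — identical.
Codon 2: GGG Gly / GUC Val — nonsynonymous.
Codon 3: AAC Asn / AAC Asn — identical.
Codon 4: GUG Val / GUG Val — identical.
Codon 5: GUA Val / GUA Val — identical.
Codon 6: UUC Phe / UUC Phe — identical.
Codon 7: ACA Thr / CUA Leu — nonsynonymous.
Codon 8: ACC Thr / ACC Thr — identical.
Codon 9: CAC His / CAU His — synonymous.
Synonymous differences: 1.

1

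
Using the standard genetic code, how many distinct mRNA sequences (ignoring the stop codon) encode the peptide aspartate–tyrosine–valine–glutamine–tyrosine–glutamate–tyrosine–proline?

1024

Asp: 2 codons.
Tyr: 2 codons.
Val: 4 codons.
Gln: 2 codons.
Tyr: 2 codons.
Glu: 2 codons.
Tyr: 2 codons.
Pro: 4 codons.
2 × 2 × 4 × 2 × 2 × 2 × 2 × 4 = 1024.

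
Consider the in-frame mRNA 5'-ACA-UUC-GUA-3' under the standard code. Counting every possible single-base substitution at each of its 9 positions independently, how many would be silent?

7

Codon 1 (ACA, Thr): 3 synonymous substitutions.
Codon 2 (UUC, Phe): 1 synonymous substitution.
Codon 3 (GUA, Val): 3 synonymous substitutions.
Total: 3 + 1 + 3 = 7.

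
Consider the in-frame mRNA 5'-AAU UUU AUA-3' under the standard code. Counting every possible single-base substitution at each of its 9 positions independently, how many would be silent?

4

Codon 1 (AAU, Asn): 1 synonymous substitution.
Codon 2 (UUU, Phe): 1 synonymous substitution.
Codon 3 (AUA, Ile): 2 synonymous substitutions.
Total: 1 + 1 + 2 = 4.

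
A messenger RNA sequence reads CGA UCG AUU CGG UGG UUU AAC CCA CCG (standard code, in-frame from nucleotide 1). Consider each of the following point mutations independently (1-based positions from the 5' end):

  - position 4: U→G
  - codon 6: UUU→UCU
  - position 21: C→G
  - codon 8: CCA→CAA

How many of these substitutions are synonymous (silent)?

0

Codon 2: UCG (Ser) → GCG (Ala) — missense.
Codon 6: UUU (Phe) → UCU (Ser) — missense.
Codon 7: AAC (Asn) → AAG (Lys) — missense.
Codon 8: CCA (Pro) → CAA (Gln) — missense.
Synonymous: 0 of 4.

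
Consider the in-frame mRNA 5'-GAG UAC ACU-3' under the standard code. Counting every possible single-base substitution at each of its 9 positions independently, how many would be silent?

Codon 1 (GAG, Glu): 1 synonymous substitution.
Codon 2 (UAC, Tyr): 1 synonymous substitution.
Codon 3 (ACU, Thr): 3 synonymous substitutions.
Total: 1 + 1 + 3 = 5.

5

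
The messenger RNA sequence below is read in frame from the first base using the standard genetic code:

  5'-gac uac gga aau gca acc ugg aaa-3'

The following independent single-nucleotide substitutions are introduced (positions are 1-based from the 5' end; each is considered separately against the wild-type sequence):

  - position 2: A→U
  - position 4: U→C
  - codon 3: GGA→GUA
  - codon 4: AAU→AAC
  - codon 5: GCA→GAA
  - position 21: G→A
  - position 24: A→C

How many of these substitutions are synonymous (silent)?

1

Codon 1: GAC (Asp) → GUC (Val) — missense.
Codon 2: UAC (Tyr) → CAC (His) — missense.
Codon 3: GGA (Gly) → GUA (Val) — missense.
Codon 4: AAU (Asn) → AAC (Asn) — synonymous.
Codon 5: GCA (Ala) → GAA (Glu) — missense.
Codon 7: UGG (Trp) → UGA (Stop) — nonsense.
Codon 8: AAA (Lys) → AAC (Asn) — missense.
Synonymous: 1 of 7.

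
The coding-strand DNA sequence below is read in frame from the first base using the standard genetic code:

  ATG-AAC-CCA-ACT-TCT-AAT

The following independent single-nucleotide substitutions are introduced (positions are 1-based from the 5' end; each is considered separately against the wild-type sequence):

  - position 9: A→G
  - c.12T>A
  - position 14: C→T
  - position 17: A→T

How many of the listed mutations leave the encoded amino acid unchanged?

2

Codon 3: CCA (Pro) → CCG (Pro) — synonymous.
Codon 4: ACT (Thr) → ACA (Thr) — synonymous.
Codon 5: TCT (Ser) → TTT (Phe) — missense.
Codon 6: AAT (Asn) → ATT (Ile) — missense.
Synonymous: 2 of 4.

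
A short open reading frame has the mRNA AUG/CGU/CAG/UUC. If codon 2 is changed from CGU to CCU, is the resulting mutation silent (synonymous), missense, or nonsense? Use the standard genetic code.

Position 5 falls in codon 2: CGU → Arg.
After the substitution the codon is CCU → Pro.
Arg ≠ Pro, so this is a missense mutation.

missense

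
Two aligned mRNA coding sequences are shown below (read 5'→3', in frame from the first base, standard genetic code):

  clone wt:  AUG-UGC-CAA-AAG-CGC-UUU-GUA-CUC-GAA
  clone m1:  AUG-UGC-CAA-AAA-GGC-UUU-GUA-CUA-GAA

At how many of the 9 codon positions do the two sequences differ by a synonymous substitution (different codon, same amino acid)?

Codon 1: AUG Met / AUG Met — identical.
Codon 2: UGC Cys / UGC Cys — identical.
Codon 3: CAA Gln / CAA Gln — identical.
Codon 4: AAG Lys / AAA Lys — synonymous.
Codon 5: CGC Arg / GGC Gly — nonsynonymous.
Codon 6: UUU Phe / UUU Phe — identical.
Codon 7: GUA Val / GUA Val — identical.
Codon 8: CUC Leu / CUA Leu — synonymous.
Codon 9: GAA Glu / GAA Glu — identical.
Synonymous differences: 2.

2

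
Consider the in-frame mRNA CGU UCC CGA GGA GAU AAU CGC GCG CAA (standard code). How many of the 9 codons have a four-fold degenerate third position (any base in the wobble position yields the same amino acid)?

6

Codon 1 CGU (Arg): third position 4-fold.
Codon 2 UCC (Ser): third position 4-fold.
Codon 3 CGA (Arg): third position 4-fold.
Codon 4 GGA (Gly): third position 4-fold.
Codon 5 GAU (Asp): third position 2-fold.
Codon 6 AAU (Asn): third position 2-fold.
Codon 7 CGC (Arg): third position 4-fold.
Codon 8 GCG (Ala): third position 4-fold.
Codon 9 CAA (Gln): third position 2-fold.
Four-fold degenerate third positions: 6.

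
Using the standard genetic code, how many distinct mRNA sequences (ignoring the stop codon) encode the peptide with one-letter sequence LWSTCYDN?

Leu: 6 codons.
Trp: 1 codon.
Ser: 6 codons.
Thr: 4 codons.
Cys: 2 codons.
Tyr: 2 codons.
Asp: 2 codons.
Asn: 2 codons.
6 × 1 × 6 × 4 × 2 × 2 × 2 × 2 = 2304.

2304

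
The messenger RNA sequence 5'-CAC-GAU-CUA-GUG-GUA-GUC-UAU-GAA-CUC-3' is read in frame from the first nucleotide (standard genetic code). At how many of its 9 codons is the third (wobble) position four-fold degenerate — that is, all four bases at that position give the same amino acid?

Codon 1 CAC (His): third position 2-fold.
Codon 2 GAU (Asp): third position 2-fold.
Codon 3 CUA (Leu): third position 4-fold.
Codon 4 GUG (Val): third position 4-fold.
Codon 5 GUA (Val): third position 4-fold.
Codon 6 GUC (Val): third position 4-fold.
Codon 7 UAU (Tyr): third position 2-fold.
Codon 8 GAA (Glu): third position 2-fold.
Codon 9 CUC (Leu): third position 4-fold.
Four-fold degenerate third positions: 5.

5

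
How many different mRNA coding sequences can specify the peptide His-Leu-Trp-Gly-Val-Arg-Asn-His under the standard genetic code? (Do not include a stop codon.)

4608

His: 2 codons.
Leu: 6 codons.
Trp: 1 codon.
Gly: 4 codons.
Val: 4 codons.
Arg: 6 codons.
Asn: 2 codons.
His: 2 codons.
2 × 6 × 1 × 4 × 4 × 6 × 2 × 2 = 4608.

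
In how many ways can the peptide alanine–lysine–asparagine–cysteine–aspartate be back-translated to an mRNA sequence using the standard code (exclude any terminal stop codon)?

Ala: 4 codons.
Lys: 2 codons.
Asn: 2 codons.
Cys: 2 codons.
Asp: 2 codons.
4 × 2 × 2 × 2 × 2 = 64.

64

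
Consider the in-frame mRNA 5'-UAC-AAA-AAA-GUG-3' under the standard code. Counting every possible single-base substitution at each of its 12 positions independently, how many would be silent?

6

Codon 1 (UAC, Tyr): 1 synonymous substitution.
Codon 2 (AAA, Lys): 1 synonymous substitution.
Codon 3 (AAA, Lys): 1 synonymous substitution.
Codon 4 (GUG, Val): 3 synonymous substitutions.
Total: 1 + 1 + 1 + 3 = 6.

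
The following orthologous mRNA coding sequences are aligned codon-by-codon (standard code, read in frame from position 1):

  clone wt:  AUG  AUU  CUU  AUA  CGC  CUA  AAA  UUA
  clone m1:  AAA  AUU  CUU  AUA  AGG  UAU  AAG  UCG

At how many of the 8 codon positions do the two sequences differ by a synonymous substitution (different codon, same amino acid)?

2

Codon 1: AUG Met / AAA Lys — nonsynonymous.
Codon 2: AUU Ile / AUU Ile — identical.
Codon 3: CUU Leu / CUU Leu — identical.
Codon 4: AUA Ile / AUA Ile — identical.
Codon 5: CGC Arg / AGG Arg — synonymous.
Codon 6: CUA Leu / UAU Tyr — nonsynonymous.
Codon 7: AAA Lys / AAG Lys — synonymous.
Codon 8: UUA Leu / UCG Ser — nonsynonymous.
Synonymous differences: 2.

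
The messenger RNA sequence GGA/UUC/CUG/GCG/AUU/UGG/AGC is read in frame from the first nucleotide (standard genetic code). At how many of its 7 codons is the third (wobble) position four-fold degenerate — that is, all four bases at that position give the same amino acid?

Codon 1 GGA (Gly): third position 4-fold.
Codon 2 UUC (Phe): third position 2-fold.
Codon 3 CUG (Leu): third position 4-fold.
Codon 4 GCG (Ala): third position 4-fold.
Codon 5 AUU (Ile): third position 3-fold.
Codon 6 UGG (Trp): third position 1-fold.
Codon 7 AGC (Ser): third position 2-fold.
Four-fold degenerate third positions: 3.

3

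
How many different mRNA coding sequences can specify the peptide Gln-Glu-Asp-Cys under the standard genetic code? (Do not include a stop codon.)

16

Gln: 2 codons.
Glu: 2 codons.
Asp: 2 codons.
Cys: 2 codons.
2 × 2 × 2 × 2 = 16.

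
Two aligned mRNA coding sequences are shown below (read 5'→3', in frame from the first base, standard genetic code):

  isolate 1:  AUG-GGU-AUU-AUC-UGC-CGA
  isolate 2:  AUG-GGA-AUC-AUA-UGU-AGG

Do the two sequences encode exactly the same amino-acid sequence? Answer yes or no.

Codon 1: AUG Met / AUG Met — identical.
Codon 2: GGU Gly / GGA Gly — synonymous.
Codon 3: AUU Ile / AUC Ile — synonymous.
Codon 4: AUC Ile / AUA Ile — synonymous.
Codon 5: UGC Cys / UGU Cys — synonymous.
Codon 6: CGA Arg / AGG Arg — synonymous.
Nonsynonymous differences: 0 → same protein.

yes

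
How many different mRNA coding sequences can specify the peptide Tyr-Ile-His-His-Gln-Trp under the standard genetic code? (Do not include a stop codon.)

48

Tyr: 2 codons.
Ile: 3 codons.
His: 2 codons.
His: 2 codons.
Gln: 2 codons.
Trp: 1 codon.
2 × 3 × 2 × 2 × 2 × 1 = 48.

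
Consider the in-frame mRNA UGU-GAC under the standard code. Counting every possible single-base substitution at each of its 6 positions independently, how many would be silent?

Codon 1 (UGU, Cys): 1 synonymous substitution.
Codon 2 (GAC, Asp): 1 synonymous substitution.
Total: 1 + 1 = 2.

2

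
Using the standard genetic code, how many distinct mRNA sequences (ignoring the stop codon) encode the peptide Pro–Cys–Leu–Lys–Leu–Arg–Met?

3456

Pro: 4 codons.
Cys: 2 codons.
Leu: 6 codons.
Lys: 2 codons.
Leu: 6 codons.
Arg: 6 codons.
Met: 1 codon.
4 × 2 × 6 × 2 × 6 × 6 × 1 = 3456.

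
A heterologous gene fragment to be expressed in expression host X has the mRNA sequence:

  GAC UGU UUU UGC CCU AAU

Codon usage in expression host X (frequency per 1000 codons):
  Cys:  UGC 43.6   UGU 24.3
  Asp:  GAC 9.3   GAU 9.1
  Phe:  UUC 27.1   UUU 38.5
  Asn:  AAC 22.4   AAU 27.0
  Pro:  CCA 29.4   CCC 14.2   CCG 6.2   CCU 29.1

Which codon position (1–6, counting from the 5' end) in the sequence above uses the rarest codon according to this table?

Codon 1 GAC (Asp): 9.3 per 1000.
Codon 2 UGU (Cys): 24.3 per 1000.
Codon 3 UUU (Phe): 38.5 per 1000.
Codon 4 UGC (Cys): 43.6 per 1000.
Codon 5 CCU (Pro): 29.1 per 1000.
Codon 6 AAU (Asn): 27.0 per 1000.
Lowest frequency is 9.3 at codon 1.

1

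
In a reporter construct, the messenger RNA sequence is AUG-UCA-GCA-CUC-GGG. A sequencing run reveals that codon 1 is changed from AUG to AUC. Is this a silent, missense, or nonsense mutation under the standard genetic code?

missense

Position 3 falls in codon 1: AUG → Met.
After the substitution the codon is AUC → Ile.
Met ≠ Ile, so this is a missense mutation.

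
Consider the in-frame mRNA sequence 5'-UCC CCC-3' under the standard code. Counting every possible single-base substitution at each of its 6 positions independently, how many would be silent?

6

Codon 1 (UCC, Ser): 3 synonymous substitutions.
Codon 2 (CCC, Pro): 3 synonymous substitutions.
Total: 3 + 3 = 6.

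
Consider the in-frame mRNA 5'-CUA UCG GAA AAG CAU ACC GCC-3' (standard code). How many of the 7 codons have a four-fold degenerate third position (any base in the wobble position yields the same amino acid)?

Codon 1 CUA (Leu): third position 4-fold.
Codon 2 UCG (Ser): third position 4-fold.
Codon 3 GAA (Glu): third position 2-fold.
Codon 4 AAG (Lys): third position 2-fold.
Codon 5 CAU (His): third position 2-fold.
Codon 6 ACC (Thr): third position 4-fold.
Codon 7 GCC (Ala): third position 4-fold.
Four-fold degenerate third positions: 4.

4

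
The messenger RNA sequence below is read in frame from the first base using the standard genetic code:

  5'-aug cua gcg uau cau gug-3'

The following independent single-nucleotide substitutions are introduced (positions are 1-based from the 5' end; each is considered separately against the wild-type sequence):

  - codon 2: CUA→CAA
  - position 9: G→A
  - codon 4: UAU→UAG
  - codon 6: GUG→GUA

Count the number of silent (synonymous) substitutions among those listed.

2

Codon 2: CUA (Leu) → CAA (Gln) — missense.
Codon 3: GCG (Ala) → GCA (Ala) — synonymous.
Codon 4: UAU (Tyr) → UAG (Stop) — nonsense.
Codon 6: GUG (Val) → GUA (Val) — synonymous.
Synonymous: 2 of 4.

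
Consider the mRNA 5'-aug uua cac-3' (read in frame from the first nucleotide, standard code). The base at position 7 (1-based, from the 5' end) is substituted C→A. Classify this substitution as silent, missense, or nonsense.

missense

Position 7 falls in codon 3: CAC → His.
After the substitution the codon is AAC → Asn.
His ≠ Asn, so this is a missense mutation.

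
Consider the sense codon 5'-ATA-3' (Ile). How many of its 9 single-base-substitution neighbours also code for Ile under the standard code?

Position 1: none → 0 synonymous.
Position 2: none → 0 synonymous.
Position 3: ATT, ATC → 2 synonymous.
Total: 0 + 0 + 2 = 2.

2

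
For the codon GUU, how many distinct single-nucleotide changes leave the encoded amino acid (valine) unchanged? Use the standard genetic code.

Position 1: none → 0 synonymous.
Position 2: none → 0 synonymous.
Position 3: GUC, GUA, GUG → 3 synonymous.
Total: 0 + 0 + 3 = 3.

3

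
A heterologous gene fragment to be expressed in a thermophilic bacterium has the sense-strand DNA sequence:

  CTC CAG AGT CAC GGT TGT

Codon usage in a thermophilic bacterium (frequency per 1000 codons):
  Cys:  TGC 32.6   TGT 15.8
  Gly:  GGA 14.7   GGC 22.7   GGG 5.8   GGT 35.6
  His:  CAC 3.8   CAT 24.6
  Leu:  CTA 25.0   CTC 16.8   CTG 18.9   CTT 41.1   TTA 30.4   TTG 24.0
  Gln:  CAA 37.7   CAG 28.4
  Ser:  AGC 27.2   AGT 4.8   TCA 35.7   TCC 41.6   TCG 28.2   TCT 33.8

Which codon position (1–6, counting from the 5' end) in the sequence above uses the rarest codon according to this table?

4

Codon 1 CTC (Leu): 16.8 per 1000.
Codon 2 CAG (Gln): 28.4 per 1000.
Codon 3 AGT (Ser): 4.8 per 1000.
Codon 4 CAC (His): 3.8 per 1000.
Codon 5 GGT (Gly): 35.6 per 1000.
Codon 6 TGT (Cys): 15.8 per 1000.
Lowest frequency is 3.8 at codon 4.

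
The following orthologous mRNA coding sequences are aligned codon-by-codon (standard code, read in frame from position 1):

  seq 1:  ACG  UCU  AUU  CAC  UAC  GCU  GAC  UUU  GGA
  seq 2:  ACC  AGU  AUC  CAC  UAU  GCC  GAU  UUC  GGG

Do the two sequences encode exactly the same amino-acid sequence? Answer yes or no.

Codon 1: ACG Thr / ACC Thr — synonymous.
Codon 2: UCU Ser / AGU Ser — synonymous.
Codon 3: AUU Ile / AUC Ile — synonymous.
Codon 4: CAC His / CAC His — identical.
Codon 5: UAC Tyr / UAU Tyr — synonymous.
Codon 6: GCU Ala / GCC Ala — synonymous.
Codon 7: GAC Asp / GAU Asp — synonymous.
Codon 8: UUU Phe / UUC Phe — synonymous.
Codon 9: GGA Gly / GGG Gly — synonymous.
Nonsynonymous differences: 0 → same protein.

yes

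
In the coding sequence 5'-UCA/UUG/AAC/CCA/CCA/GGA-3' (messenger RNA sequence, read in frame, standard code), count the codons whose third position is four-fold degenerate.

Codon 1 UCA (Ser): third position 4-fold.
Codon 2 UUG (Leu): third position 2-fold.
Codon 3 AAC (Asn): third position 2-fold.
Codon 4 CCA (Pro): third position 4-fold.
Codon 5 CCA (Pro): third position 4-fold.
Codon 6 GGA (Gly): third position 4-fold.
Four-fold degenerate third positions: 4.

4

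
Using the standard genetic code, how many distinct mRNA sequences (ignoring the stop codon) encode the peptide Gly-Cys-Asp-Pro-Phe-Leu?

768

Gly: 4 codons.
Cys: 2 codons.
Asp: 2 codons.
Pro: 4 codons.
Phe: 2 codons.
Leu: 6 codons.
4 × 2 × 2 × 4 × 2 × 6 = 768.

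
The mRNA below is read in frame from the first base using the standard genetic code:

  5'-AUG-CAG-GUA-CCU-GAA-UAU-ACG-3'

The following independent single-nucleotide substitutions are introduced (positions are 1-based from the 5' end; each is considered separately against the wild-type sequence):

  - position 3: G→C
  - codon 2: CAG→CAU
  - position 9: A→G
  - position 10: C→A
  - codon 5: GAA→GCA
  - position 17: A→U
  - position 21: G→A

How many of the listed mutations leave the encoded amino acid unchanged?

2

Codon 1: AUG (Met) → AUC (Ile) — missense.
Codon 2: CAG (Gln) → CAU (His) — missense.
Codon 3: GUA (Val) → GUG (Val) — synonymous.
Codon 4: CCU (Pro) → ACU (Thr) — missense.
Codon 5: GAA (Glu) → GCA (Ala) — missense.
Codon 6: UAU (Tyr) → UUU (Phe) — missense.
Codon 7: ACG (Thr) → ACA (Thr) — synonymous.
Synonymous: 2 of 7.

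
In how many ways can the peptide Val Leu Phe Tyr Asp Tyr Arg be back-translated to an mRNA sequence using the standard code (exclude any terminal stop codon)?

Val: 4 codons.
Leu: 6 codons.
Phe: 2 codons.
Tyr: 2 codons.
Asp: 2 codons.
Tyr: 2 codons.
Arg: 6 codons.
4 × 6 × 2 × 2 × 2 × 2 × 6 = 2304.

2304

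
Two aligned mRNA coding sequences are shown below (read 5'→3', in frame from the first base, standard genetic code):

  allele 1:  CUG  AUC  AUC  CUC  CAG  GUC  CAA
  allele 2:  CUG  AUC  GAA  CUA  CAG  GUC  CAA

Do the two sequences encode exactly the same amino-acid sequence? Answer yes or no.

Codon 1: CUG Leu / CUG Leu — identical.
Codon 2: AUC Ile / AUC Ile — identical.
Codon 3: AUC Ile / GAA Glu — nonsynonymous.
Codon 4: CUC Leu / CUA Leu — synonymous.
Codon 5: CAG Gln / CAG Gln — identical.
Codon 6: GUC Val / GUC Val — identical.
Codon 7: CAA Gln / CAA Gln — identical.
Nonsynonymous differences: 1 → different protein.

no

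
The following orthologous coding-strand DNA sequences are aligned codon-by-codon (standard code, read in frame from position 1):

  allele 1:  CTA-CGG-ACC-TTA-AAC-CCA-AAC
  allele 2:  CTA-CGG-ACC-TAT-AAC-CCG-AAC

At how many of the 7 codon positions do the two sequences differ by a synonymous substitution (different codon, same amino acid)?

1

Codon 1: CTA Leu / CTA Leu — identical.
Codon 2: CGG Arg / CGG Arg — identical.
Codon 3: ACC Thr / ACC Thr — identical.
Codon 4: TTA Leu / TAT Tyr — nonsynonymous.
Codon 5: AAC Asn / AAC Asn — identical.
Codon 6: CCA Pro / CCG Pro — synonymous.
Codon 7: AAC Asn / AAC Asn — identical.
Synonymous differences: 1.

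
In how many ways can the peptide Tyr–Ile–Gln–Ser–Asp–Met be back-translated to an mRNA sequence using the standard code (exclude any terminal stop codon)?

144

Tyr: 2 codons.
Ile: 3 codons.
Gln: 2 codons.
Ser: 6 codons.
Asp: 2 codons.
Met: 1 codon.
2 × 3 × 2 × 6 × 2 × 1 = 144.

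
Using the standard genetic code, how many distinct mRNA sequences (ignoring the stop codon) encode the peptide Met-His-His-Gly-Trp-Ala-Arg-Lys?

Met: 1 codon.
His: 2 codons.
His: 2 codons.
Gly: 4 codons.
Trp: 1 codon.
Ala: 4 codons.
Arg: 6 codons.
Lys: 2 codons.
1 × 2 × 2 × 4 × 1 × 4 × 6 × 2 = 768.

768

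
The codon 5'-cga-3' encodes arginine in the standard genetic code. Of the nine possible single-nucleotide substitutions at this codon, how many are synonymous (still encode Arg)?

Position 1: AGA → 1 synonymous.
Position 2: none → 0 synonymous.
Position 3: CGU, CGC, CGG → 3 synonymous.
Total: 1 + 0 + 3 = 4.

4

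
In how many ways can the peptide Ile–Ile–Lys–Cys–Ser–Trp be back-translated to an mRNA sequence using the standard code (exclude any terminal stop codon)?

216

Ile: 3 codons.
Ile: 3 codons.
Lys: 2 codons.
Cys: 2 codons.
Ser: 6 codons.
Trp: 1 codon.
3 × 3 × 2 × 2 × 6 × 1 = 216.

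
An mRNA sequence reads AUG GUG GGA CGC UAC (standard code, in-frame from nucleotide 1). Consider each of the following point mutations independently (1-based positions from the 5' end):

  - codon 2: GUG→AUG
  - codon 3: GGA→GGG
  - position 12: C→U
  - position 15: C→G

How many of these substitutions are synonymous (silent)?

2

Codon 2: GUG (Val) → AUG (Met) — missense.
Codon 3: GGA (Gly) → GGG (Gly) — synonymous.
Codon 4: CGC (Arg) → CGU (Arg) — synonymous.
Codon 5: UAC (Tyr) → UAG (Stop) — nonsense.
Synonymous: 2 of 4.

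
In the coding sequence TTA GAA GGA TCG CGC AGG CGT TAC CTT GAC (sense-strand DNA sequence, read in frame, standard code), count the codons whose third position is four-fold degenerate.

Codon 1 TTA (Leu): third position 2-fold.
Codon 2 GAA (Glu): third position 2-fold.
Codon 3 GGA (Gly): third position 4-fold.
Codon 4 TCG (Ser): third position 4-fold.
Codon 5 CGC (Arg): third position 4-fold.
Codon 6 AGG (Arg): third position 2-fold.
Codon 7 CGT (Arg): third position 4-fold.
Codon 8 TAC (Tyr): third position 2-fold.
Codon 9 CTT (Leu): third position 4-fold.
Codon 10 GAC (Asp): third position 2-fold.
Four-fold degenerate third positions: 5.

5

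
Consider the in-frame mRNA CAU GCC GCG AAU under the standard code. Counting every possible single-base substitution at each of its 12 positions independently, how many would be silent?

8

Codon 1 (CAU, His): 1 synonymous substitution.
Codon 2 (GCC, Ala): 3 synonymous substitutions.
Codon 3 (GCG, Ala): 3 synonymous substitutions.
Codon 4 (AAU, Asn): 1 synonymous substitution.
Total: 1 + 3 + 3 + 1 = 8.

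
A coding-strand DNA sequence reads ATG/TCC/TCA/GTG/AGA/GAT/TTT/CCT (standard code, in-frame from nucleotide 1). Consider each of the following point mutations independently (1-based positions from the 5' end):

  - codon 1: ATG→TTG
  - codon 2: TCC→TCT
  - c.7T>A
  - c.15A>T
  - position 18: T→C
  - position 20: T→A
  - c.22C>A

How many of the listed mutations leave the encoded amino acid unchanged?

Codon 1: ATG (Met) → TTG (Leu) — missense.
Codon 2: TCC (Ser) → TCT (Ser) — synonymous.
Codon 3: TCA (Ser) → ACA (Thr) — missense.
Codon 5: AGA (Arg) → AGT (Ser) — missense.
Codon 6: GAT (Asp) → GAC (Asp) — synonymous.
Codon 7: TTT (Phe) → TAT (Tyr) — missense.
Codon 8: CCT (Pro) → ACT (Thr) — missense.
Synonymous: 2 of 7.

2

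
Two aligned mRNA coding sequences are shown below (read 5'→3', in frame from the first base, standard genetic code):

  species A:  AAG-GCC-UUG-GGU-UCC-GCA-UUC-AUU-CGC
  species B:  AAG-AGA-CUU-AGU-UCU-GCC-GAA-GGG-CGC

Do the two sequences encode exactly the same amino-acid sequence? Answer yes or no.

no

Codon 1: AAG Lys / AAG Lys — identical.
Codon 2: GCC Ala / AGA Arg — nonsynonymous.
Codon 3: UUG Leu / CUU Leu — synonymous.
Codon 4: GGU Gly / AGU Ser — nonsynonymous.
Codon 5: UCC Ser / UCU Ser — synonymous.
Codon 6: GCA Ala / GCC Ala — synonymous.
Codon 7: UUC Phe / GAA Glu — nonsynonymous.
Codon 8: AUU Ile / GGG Gly — nonsynonymous.
Codon 9: CGC Arg / CGC Arg — identical.
Nonsynonymous differences: 4 → different protein.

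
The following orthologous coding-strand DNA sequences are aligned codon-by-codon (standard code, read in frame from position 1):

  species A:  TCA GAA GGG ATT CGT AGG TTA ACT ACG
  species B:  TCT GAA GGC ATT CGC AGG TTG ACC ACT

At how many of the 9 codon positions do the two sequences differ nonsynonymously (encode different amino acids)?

Codon 1: TCA Ser / TCT Ser — synonymous.
Codon 2: GAA Glu / GAA Glu — identical.
Codon 3: GGG Gly / GGC Gly — synonymous.
Codon 4: ATT Ile / ATT Ile — identical.
Codon 5: CGT Arg / CGC Arg — synonymous.
Codon 6: AGG Arg / AGG Arg — identical.
Codon 7: TTA Leu / TTG Leu — synonymous.
Codon 8: ACT Thr / ACC Thr — synonymous.
Codon 9: ACG Thr / ACT Thr — synonymous.
Nonsynonymous differences: 0.

0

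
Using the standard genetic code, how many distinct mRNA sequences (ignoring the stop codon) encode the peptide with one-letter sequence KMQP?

16

Lys: 2 codons.
Met: 1 codon.
Gln: 2 codons.
Pro: 4 codons.
2 × 1 × 2 × 4 = 16.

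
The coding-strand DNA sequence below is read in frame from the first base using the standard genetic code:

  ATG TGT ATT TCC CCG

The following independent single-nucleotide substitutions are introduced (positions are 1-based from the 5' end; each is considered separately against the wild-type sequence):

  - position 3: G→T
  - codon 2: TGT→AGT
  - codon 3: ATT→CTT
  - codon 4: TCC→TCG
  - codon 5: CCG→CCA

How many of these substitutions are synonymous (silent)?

2

Codon 1: ATG (Met) → ATT (Ile) — missense.
Codon 2: TGT (Cys) → AGT (Ser) — missense.
Codon 3: ATT (Ile) → CTT (Leu) — missense.
Codon 4: TCC (Ser) → TCG (Ser) — synonymous.
Codon 5: CCG (Pro) → CCA (Pro) — synonymous.
Synonymous: 2 of 5.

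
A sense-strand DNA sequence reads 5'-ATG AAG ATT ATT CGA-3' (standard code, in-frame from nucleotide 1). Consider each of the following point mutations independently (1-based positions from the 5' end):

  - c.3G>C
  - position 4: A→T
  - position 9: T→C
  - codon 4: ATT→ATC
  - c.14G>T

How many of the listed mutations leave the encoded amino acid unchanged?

2

Codon 1: ATG (Met) → ATC (Ile) — missense.
Codon 2: AAG (Lys) → TAG (Stop) — nonsense.
Codon 3: ATT (Ile) → ATC (Ile) — synonymous.
Codon 4: ATT (Ile) → ATC (Ile) — synonymous.
Codon 5: CGA (Arg) → CTA (Leu) — missense.
Synonymous: 2 of 5.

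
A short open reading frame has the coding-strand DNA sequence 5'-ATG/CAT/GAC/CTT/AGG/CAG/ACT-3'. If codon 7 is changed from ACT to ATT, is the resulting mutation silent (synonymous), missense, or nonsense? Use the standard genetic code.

missense

Position 20 falls in codon 7: ACT → Thr.
After the substitution the codon is ATT → Ile.
Thr ≠ Ile, so this is a missense mutation.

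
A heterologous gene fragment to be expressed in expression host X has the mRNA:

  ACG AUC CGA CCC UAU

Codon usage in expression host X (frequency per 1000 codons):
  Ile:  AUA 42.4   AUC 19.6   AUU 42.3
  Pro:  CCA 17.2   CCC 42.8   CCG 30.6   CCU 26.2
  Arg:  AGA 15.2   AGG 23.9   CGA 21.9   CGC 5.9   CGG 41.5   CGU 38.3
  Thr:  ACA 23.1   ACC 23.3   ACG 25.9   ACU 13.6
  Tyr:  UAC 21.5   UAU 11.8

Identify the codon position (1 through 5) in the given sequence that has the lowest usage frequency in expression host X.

5

Codon 1 ACG (Thr): 25.9 per 1000.
Codon 2 AUC (Ile): 19.6 per 1000.
Codon 3 CGA (Arg): 21.9 per 1000.
Codon 4 CCC (Pro): 42.8 per 1000.
Codon 5 UAU (Tyr): 11.8 per 1000.
Lowest frequency is 11.8 at codon 5.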